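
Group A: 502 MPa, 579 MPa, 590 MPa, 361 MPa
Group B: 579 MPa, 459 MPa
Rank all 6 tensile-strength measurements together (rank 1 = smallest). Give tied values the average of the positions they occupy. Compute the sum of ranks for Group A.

Sorted (ascending): 361, 459, 502, 579, 579, 590
The 2 values of 579 occupy positions 4–5 → average rank (4+5)/2 = 4.5.
Group A values → pooled ranks: 502→3, 579→4.5, 590→6, 361→1
Rank sum = 3 + 4.5 + 6 + 1 = 14.5

14.5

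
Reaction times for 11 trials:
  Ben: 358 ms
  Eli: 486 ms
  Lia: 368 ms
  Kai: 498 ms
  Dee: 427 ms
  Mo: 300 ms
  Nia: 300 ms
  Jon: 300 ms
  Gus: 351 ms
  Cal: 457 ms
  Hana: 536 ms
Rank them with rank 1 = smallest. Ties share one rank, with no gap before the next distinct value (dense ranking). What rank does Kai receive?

8

Sorted (ascending): 300, 300, 300, 351, 358, 368, 427, 457, 486, 498, 536
The 3 values of 300 share dense rank 1.
Remaining distinct values take the next consecutive integers.
Kai has value 498 ms → rank 8.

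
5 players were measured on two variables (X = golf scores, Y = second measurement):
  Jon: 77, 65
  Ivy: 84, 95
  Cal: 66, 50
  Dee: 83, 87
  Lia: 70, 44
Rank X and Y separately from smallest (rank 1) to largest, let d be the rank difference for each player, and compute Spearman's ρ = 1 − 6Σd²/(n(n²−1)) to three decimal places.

Ranks of variable 1: 3, 5, 1, 4, 2
Ranks of variable 2: 3, 5, 2, 4, 1
d = r₁ − r₂: 0, 0, -1, 0, 1
d²: 0, 0, 1, 0, 1; Σd² = 2
ρ = 1 − 6·2/(5·24) = 1 − 12/120 = 0.900

0.900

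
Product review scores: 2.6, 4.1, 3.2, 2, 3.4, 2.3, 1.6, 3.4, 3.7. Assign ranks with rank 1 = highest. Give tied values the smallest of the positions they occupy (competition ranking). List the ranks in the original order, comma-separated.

Sorted (descending): 4.1, 3.7, 3.4, 3.4, 3.2, 2.6, 2.3, 2, 1.6
The 2 values of 3.4 occupy positions 3–4 → each gets rank 3.

6, 1, 5, 8, 3, 7, 9, 3, 2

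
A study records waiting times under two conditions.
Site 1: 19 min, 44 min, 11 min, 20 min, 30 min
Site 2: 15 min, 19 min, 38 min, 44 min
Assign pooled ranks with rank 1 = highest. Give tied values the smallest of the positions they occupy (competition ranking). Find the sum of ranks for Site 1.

25

Sorted (descending): 44, 44, 38, 30, 20, 19, 19, 15, 11
The 2 values of 44 occupy positions 1–2 → each gets rank 1.
The 2 values of 19 occupy positions 6–7 → each gets rank 6.
Site 1 values → pooled ranks: 19→6, 44→1, 11→9, 20→5, 30→4
Rank sum = 6 + 1 + 9 + 5 + 4 = 25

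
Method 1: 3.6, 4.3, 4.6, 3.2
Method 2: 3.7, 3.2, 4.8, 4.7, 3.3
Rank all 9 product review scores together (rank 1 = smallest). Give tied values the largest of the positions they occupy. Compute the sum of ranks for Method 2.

Sorted (ascending): 3.2, 3.2, 3.3, 3.6, 3.7, 4.3, 4.6, 4.7, 4.8
The 2 values of 3.2 occupy positions 1–2 → each gets rank 2.
Method 2 values → pooled ranks: 3.7→5, 3.2→2, 4.8→9, 4.7→8, 3.3→3
Rank sum = 5 + 2 + 9 + 8 + 3 = 27

27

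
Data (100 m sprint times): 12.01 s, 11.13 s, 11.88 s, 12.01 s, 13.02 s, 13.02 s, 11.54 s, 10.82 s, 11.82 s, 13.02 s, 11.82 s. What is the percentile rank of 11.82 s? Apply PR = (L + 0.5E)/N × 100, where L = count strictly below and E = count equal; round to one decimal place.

36.4

N = 11.
Strictly below 11.82: 3. Equal to 11.82: 2.
PR = (3 + 0.5·2)/11 × 100 = 36.4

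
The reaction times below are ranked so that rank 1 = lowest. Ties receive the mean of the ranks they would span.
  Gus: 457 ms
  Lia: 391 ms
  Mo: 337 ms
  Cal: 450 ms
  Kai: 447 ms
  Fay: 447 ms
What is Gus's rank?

Sorted (ascending): 337, 391, 447, 447, 450, 457
The 2 values of 447 occupy positions 3–4 → average rank (3+4)/2 = 3.5.
Gus has value 457 ms → rank 6.

6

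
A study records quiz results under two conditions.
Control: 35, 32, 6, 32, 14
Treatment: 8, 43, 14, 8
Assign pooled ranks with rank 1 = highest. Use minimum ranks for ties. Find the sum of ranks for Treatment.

20

Sorted (descending): 43, 35, 32, 32, 14, 14, 8, 8, 6
The 2 values of 32 occupy positions 3–4 → each gets rank 3.
The 2 values of 14 occupy positions 5–6 → each gets rank 5.
The 2 values of 8 occupy positions 7–8 → each gets rank 7.
Treatment values → pooled ranks: 8→7, 43→1, 14→5, 8→7
Rank sum = 7 + 1 + 5 + 7 = 20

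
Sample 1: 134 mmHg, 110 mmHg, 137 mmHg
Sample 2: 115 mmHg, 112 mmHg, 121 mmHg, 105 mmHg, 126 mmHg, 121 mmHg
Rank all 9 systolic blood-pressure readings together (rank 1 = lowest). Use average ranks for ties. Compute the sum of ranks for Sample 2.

Sorted (ascending): 105, 110, 112, 115, 121, 121, 126, 134, 137
The 2 values of 121 occupy positions 5–6 → average rank (5+6)/2 = 5.5.
Sample 2 values → pooled ranks: 115→4, 112→3, 121→5.5, 105→1, 126→7, 121→5.5
Rank sum = 4 + 3 + 5.5 + 1 + 7 + 5.5 = 26

26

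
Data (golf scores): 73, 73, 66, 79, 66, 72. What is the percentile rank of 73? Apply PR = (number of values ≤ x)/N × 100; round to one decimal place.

N = 6.
Strictly below 73: 3. Equal to 73: 2.
PR = 5/6 × 100 = 83.3

83.3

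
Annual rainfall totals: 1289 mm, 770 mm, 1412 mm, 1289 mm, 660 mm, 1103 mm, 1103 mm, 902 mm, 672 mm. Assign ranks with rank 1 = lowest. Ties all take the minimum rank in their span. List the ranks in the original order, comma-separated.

Sorted (ascending): 660, 672, 770, 902, 1103, 1103, 1289, 1289, 1412
The 2 values of 1103 occupy positions 5–6 → each gets rank 5.
The 2 values of 1289 occupy positions 7–8 → each gets rank 7.

7, 3, 9, 7, 1, 5, 5, 4, 2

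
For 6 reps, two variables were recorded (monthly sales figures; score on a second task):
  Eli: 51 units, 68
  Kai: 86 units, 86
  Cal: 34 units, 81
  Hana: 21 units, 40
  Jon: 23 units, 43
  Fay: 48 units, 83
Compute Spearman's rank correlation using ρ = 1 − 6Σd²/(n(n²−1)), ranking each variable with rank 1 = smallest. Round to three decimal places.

Ranks of variable 1: 5, 6, 3, 1, 2, 4
Ranks of variable 2: 3, 6, 4, 1, 2, 5
d = r₁ − r₂: 2, 0, -1, 0, 0, -1
d²: 4, 0, 1, 0, 0, 1; Σd² = 6
ρ = 1 − 6·6/(6·35) = 1 − 36/210 = 0.829

0.829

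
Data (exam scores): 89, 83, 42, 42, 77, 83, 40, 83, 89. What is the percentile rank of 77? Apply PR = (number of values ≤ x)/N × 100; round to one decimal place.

44.4

N = 9.
Strictly below 77: 3. Equal to 77: 1.
PR = 4/9 × 100 = 44.4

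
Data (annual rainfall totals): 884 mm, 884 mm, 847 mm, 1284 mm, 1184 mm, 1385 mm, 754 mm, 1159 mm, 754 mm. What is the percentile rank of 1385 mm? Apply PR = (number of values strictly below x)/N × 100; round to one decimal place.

88.9

N = 9.
Strictly below 1385: 8. Equal to 1385: 1.
PR = 8/9 × 100 = 88.9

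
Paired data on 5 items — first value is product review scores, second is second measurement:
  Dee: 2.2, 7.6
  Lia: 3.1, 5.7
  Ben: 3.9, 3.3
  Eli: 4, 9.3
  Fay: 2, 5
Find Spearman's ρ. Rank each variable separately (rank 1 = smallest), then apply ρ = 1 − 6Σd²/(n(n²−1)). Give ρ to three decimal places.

0.300

Ranks of variable 1: 2, 3, 4, 5, 1
Ranks of variable 2: 4, 3, 1, 5, 2
d = r₁ − r₂: -2, 0, 3, 0, -1
d²: 4, 0, 9, 0, 1; Σd² = 14
ρ = 1 − 6·14/(5·24) = 1 − 84/120 = 0.300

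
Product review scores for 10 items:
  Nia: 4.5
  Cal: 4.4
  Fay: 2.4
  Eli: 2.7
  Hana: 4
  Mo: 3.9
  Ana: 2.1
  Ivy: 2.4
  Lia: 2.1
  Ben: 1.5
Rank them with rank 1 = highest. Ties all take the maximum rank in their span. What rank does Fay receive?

7

Sorted (descending): 4.5, 4.4, 4, 3.9, 2.7, 2.4, 2.4, 2.1, 2.1, 1.5
The 2 values of 2.4 occupy positions 6–7 → each gets rank 7.
The 2 values of 2.1 occupy positions 8–9 → each gets rank 9.
Fay has value 2.4 → rank 7.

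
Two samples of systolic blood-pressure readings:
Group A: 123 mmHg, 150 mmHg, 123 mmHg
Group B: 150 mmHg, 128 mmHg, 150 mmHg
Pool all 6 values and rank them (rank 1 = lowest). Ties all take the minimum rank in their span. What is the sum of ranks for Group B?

11

Sorted (ascending): 123, 123, 128, 150, 150, 150
The 2 values of 123 occupy positions 1–2 → each gets rank 1.
The 3 values of 150 occupy positions 4–6 → each gets rank 4.
Group B values → pooled ranks: 150→4, 128→3, 150→4
Rank sum = 4 + 3 + 4 = 11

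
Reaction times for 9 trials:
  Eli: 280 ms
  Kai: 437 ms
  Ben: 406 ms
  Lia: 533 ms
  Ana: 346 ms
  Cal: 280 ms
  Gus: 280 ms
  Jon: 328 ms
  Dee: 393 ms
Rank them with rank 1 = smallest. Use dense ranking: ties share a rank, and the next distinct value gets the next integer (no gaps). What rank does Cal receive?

Sorted (ascending): 280, 280, 280, 328, 346, 393, 406, 437, 533
The 3 values of 280 share dense rank 1.
Remaining distinct values take the next consecutive integers.
Cal has value 280 ms → rank 1.

1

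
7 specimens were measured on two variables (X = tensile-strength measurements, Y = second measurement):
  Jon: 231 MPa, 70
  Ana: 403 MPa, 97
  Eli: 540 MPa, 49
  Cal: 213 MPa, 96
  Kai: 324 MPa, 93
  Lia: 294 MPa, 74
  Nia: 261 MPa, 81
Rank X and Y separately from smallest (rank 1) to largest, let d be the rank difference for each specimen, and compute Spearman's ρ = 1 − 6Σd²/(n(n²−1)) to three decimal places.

-0.143

Ranks of variable 1: 2, 6, 7, 1, 5, 4, 3
Ranks of variable 2: 2, 7, 1, 6, 5, 3, 4
d = r₁ − r₂: 0, -1, 6, -5, 0, 1, -1
d²: 0, 1, 36, 25, 0, 1, 1; Σd² = 64
ρ = 1 − 6·64/(7·48) = 1 − 384/336 = -0.143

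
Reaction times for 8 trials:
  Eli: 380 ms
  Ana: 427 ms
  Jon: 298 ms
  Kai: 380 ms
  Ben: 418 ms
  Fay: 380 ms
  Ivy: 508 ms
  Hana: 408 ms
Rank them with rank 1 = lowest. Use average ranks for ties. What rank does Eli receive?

Sorted (ascending): 298, 380, 380, 380, 408, 418, 427, 508
The 3 values of 380 occupy positions 2–4 → average rank 3.
Eli has value 380 ms → rank 3.

3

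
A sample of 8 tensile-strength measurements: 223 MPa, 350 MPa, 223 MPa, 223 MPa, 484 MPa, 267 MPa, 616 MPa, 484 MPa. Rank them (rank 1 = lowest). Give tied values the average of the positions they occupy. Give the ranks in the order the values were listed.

Sorted (ascending): 223, 223, 223, 267, 350, 484, 484, 616
The 3 values of 223 occupy positions 1–3 → average rank 2.
The 2 values of 484 occupy positions 6–7 → average rank (6+7)/2 = 6.5.

2, 5, 2, 2, 6.5, 4, 8, 6.5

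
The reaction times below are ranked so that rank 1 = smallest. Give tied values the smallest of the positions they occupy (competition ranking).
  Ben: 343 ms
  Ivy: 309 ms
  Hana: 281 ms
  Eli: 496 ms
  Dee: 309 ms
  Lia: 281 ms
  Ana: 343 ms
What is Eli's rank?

7

Sorted (ascending): 281, 281, 309, 309, 343, 343, 496
The 2 values of 281 occupy positions 1–2 → each gets rank 1.
The 2 values of 309 occupy positions 3–4 → each gets rank 3.
The 2 values of 343 occupy positions 5–6 → each gets rank 5.
Eli has value 496 ms → rank 7.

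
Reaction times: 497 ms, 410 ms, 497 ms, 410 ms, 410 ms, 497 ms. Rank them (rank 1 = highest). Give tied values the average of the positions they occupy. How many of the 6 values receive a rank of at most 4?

3

Sorted (descending): 497, 497, 497, 410, 410, 410
The 3 values of 497 occupy positions 1–3 → average rank 2.
The 3 values of 410 occupy positions 4–6 → average rank 5.
Ranks ≤ 4: {2, 2, 2} → 3 values.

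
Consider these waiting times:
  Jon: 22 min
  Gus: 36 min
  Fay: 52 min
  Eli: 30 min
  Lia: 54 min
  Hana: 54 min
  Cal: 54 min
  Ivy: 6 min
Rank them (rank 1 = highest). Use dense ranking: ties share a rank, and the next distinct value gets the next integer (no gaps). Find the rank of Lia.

1

Sorted (descending): 54, 54, 54, 52, 36, 30, 22, 6
The 3 values of 54 share dense rank 1.
Remaining distinct values take the next consecutive integers.
Lia has value 54 min → rank 1.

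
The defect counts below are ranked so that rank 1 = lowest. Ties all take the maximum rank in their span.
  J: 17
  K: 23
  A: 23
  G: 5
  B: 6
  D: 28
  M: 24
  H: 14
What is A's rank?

Sorted (ascending): 5, 6, 14, 17, 23, 23, 24, 28
The 2 values of 23 occupy positions 5–6 → each gets rank 6.
A has value 23 → rank 6.

6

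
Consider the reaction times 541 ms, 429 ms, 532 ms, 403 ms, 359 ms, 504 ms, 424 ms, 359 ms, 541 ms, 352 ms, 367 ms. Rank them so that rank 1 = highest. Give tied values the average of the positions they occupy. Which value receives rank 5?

429

Sorted (descending): 541, 541, 532, 504, 429, 424, 403, 367, 359, 359, 352
The 2 values of 541 occupy positions 1–2 → average rank (1+2)/2 = 1.5.
The 2 values of 359 occupy positions 9–10 → average rank (9+10)/2 = 9.5.
Rank 5 → value 429.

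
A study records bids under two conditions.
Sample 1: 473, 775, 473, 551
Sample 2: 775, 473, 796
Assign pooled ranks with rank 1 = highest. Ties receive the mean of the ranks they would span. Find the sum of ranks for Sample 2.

9.5

Sorted (descending): 796, 775, 775, 551, 473, 473, 473
The 2 values of 775 occupy positions 2–3 → average rank (2+3)/2 = 2.5.
The 3 values of 473 occupy positions 5–7 → average rank 6.
Sample 2 values → pooled ranks: 775→2.5, 473→6, 796→1
Rank sum = 2.5 + 6 + 1 = 9.5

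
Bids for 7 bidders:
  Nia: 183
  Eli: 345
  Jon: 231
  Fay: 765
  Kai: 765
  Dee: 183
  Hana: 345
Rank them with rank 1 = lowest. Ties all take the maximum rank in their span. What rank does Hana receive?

Sorted (ascending): 183, 183, 231, 345, 345, 765, 765
The 2 values of 183 occupy positions 1–2 → each gets rank 2.
The 2 values of 345 occupy positions 4–5 → each gets rank 5.
The 2 values of 765 occupy positions 6–7 → each gets rank 7.
Hana has value 345 → rank 5.

5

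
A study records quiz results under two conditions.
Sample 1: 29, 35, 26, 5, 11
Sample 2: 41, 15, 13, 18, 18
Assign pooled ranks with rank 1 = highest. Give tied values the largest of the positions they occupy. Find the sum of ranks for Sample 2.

28

Sorted (descending): 41, 35, 29, 26, 18, 18, 15, 13, 11, 5
The 2 values of 18 occupy positions 5–6 → each gets rank 6.
Sample 2 values → pooled ranks: 41→1, 15→7, 13→8, 18→6, 18→6
Rank sum = 1 + 7 + 8 + 6 + 6 = 28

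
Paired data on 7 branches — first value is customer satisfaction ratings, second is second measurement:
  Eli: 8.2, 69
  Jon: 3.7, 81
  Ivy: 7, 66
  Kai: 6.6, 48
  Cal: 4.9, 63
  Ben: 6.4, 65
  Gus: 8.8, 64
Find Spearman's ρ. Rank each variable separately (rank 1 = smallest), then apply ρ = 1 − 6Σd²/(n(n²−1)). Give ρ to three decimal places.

Ranks of variable 1: 6, 1, 5, 4, 2, 3, 7
Ranks of variable 2: 6, 7, 5, 1, 2, 4, 3
d = r₁ − r₂: 0, -6, 0, 3, 0, -1, 4
d²: 0, 36, 0, 9, 0, 1, 16; Σd² = 62
ρ = 1 − 6·62/(7·48) = 1 − 372/336 = -0.107

-0.107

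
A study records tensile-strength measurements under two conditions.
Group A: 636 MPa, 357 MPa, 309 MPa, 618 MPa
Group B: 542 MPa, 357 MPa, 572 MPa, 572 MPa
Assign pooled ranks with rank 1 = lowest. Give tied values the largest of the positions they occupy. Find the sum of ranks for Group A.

Sorted (ascending): 309, 357, 357, 542, 572, 572, 618, 636
The 2 values of 357 occupy positions 2–3 → each gets rank 3.
The 2 values of 572 occupy positions 5–6 → each gets rank 6.
Group A values → pooled ranks: 636→8, 357→3, 309→1, 618→7
Rank sum = 8 + 3 + 1 + 7 = 19

19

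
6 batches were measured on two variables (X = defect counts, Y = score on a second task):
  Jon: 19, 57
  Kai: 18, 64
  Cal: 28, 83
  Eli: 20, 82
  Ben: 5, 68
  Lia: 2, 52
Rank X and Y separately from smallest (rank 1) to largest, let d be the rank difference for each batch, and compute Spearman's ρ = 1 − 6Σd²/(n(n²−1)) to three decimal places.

0.771

Ranks of variable 1: 4, 3, 6, 5, 2, 1
Ranks of variable 2: 2, 3, 6, 5, 4, 1
d = r₁ − r₂: 2, 0, 0, 0, -2, 0
d²: 4, 0, 0, 0, 4, 0; Σd² = 8
ρ = 1 − 6·8/(6·35) = 1 − 48/210 = 0.771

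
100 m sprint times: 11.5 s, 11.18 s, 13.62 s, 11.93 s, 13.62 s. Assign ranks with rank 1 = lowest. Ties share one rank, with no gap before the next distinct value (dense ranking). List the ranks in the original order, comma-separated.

2, 1, 4, 3, 4

Sorted (ascending): 11.18, 11.5, 11.93, 13.62, 13.62
The 2 values of 13.62 share dense rank 4.
Remaining distinct values take the next consecutive integers.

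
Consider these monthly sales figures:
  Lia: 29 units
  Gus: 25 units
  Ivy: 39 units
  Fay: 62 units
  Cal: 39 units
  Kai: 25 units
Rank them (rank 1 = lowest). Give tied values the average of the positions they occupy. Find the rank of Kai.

Sorted (ascending): 25, 25, 29, 39, 39, 62
The 2 values of 25 occupy positions 1–2 → average rank (1+2)/2 = 1.5.
The 2 values of 39 occupy positions 4–5 → average rank (4+5)/2 = 4.5.
Kai has value 25 units → rank 1.5.

1.5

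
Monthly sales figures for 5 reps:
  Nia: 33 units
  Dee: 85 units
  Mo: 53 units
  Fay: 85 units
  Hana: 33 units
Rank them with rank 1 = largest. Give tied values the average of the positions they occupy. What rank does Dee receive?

1.5

Sorted (descending): 85, 85, 53, 33, 33
The 2 values of 85 occupy positions 1–2 → average rank (1+2)/2 = 1.5.
The 2 values of 33 occupy positions 4–5 → average rank (4+5)/2 = 4.5.
Dee has value 85 units → rank 1.5.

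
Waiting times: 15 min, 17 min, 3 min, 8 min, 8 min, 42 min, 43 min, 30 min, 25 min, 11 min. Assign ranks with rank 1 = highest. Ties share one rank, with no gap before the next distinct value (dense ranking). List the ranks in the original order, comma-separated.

Sorted (descending): 43, 42, 30, 25, 17, 15, 11, 8, 8, 3
The 2 values of 8 share dense rank 8.
Remaining distinct values take the next consecutive integers.

6, 5, 9, 8, 8, 2, 1, 3, 4, 7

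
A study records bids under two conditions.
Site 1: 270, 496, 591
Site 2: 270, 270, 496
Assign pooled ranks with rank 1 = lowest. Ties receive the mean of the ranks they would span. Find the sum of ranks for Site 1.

Sorted (ascending): 270, 270, 270, 496, 496, 591
The 3 values of 270 occupy positions 1–3 → average rank 2.
The 2 values of 496 occupy positions 4–5 → average rank (4+5)/2 = 4.5.
Site 1 values → pooled ranks: 270→2, 496→4.5, 591→6
Rank sum = 2 + 4.5 + 6 = 12.5

12.5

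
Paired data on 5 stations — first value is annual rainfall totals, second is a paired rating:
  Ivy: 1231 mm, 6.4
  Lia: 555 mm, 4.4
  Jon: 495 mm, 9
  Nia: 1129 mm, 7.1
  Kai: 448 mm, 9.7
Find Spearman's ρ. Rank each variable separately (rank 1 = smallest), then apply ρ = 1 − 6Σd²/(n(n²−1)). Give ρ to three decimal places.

Ranks of variable 1: 5, 3, 2, 4, 1
Ranks of variable 2: 2, 1, 4, 3, 5
d = r₁ − r₂: 3, 2, -2, 1, -4
d²: 9, 4, 4, 1, 16; Σd² = 34
ρ = 1 − 6·34/(5·24) = 1 − 204/120 = -0.700

-0.700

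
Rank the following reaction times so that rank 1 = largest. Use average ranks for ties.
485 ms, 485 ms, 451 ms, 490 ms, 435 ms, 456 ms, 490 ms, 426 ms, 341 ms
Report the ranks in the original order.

Sorted (descending): 490, 490, 485, 485, 456, 451, 435, 426, 341
The 2 values of 490 occupy positions 1–2 → average rank (1+2)/2 = 1.5.
The 2 values of 485 occupy positions 3–4 → average rank (3+4)/2 = 3.5.

3.5, 3.5, 6, 1.5, 7, 5, 1.5, 8, 9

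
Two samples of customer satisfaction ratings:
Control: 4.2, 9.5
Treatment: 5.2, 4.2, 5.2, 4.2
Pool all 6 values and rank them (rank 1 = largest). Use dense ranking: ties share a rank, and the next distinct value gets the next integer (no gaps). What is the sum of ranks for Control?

4

Sorted (descending): 9.5, 5.2, 5.2, 4.2, 4.2, 4.2
The 2 values of 5.2 share dense rank 2.
The 3 values of 4.2 share dense rank 3.
Remaining distinct values take the next consecutive integers.
Control values → pooled ranks: 4.2→3, 9.5→1
Rank sum = 3 + 1 = 4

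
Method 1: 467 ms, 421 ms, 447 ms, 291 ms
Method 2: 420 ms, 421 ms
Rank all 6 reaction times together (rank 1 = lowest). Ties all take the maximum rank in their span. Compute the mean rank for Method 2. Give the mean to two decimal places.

Sorted (ascending): 291, 420, 421, 421, 447, 467
The 2 values of 421 occupy positions 3–4 → each gets rank 4.
Method 2 values → pooled ranks: 420→2, 421→4
Mean rank = (2 + 4) / 2 = 3.00

3.00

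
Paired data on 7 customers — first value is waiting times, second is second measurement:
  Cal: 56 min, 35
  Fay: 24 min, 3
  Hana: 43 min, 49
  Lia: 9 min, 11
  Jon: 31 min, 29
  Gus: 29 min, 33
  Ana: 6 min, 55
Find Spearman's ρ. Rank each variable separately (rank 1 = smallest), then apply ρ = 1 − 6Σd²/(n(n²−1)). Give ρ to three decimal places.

0.143

Ranks of variable 1: 7, 3, 6, 2, 5, 4, 1
Ranks of variable 2: 5, 1, 6, 2, 3, 4, 7
d = r₁ − r₂: 2, 2, 0, 0, 2, 0, -6
d²: 4, 4, 0, 0, 4, 0, 36; Σd² = 48
ρ = 1 − 6·48/(7·48) = 1 − 288/336 = 0.143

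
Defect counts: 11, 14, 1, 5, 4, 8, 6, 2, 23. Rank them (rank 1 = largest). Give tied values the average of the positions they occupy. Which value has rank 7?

Sorted (descending): 23, 14, 11, 8, 6, 5, 4, 2, 1
No ties — each value takes its position as its rank.
Rank 7 → value 4.

4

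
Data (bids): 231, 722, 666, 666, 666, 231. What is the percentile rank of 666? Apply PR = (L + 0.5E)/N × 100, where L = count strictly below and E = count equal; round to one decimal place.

58.3

N = 6.
Strictly below 666: 2. Equal to 666: 3.
PR = (2 + 0.5·3)/6 × 100 = 58.3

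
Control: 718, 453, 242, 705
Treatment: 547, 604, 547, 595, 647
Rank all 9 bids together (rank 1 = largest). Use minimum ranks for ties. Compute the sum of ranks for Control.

20

Sorted (descending): 718, 705, 647, 604, 595, 547, 547, 453, 242
The 2 values of 547 occupy positions 6–7 → each gets rank 6.
Control values → pooled ranks: 718→1, 453→8, 242→9, 705→2
Rank sum = 1 + 8 + 9 + 2 = 20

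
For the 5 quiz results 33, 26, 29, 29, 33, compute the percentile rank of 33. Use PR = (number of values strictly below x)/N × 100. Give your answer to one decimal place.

N = 5.
Strictly below 33: 3. Equal to 33: 2.
PR = 3/5 × 100 = 60.0

60.0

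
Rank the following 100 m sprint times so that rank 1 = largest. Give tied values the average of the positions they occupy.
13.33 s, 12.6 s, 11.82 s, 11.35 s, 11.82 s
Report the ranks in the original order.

1, 2, 3.5, 5, 3.5

Sorted (descending): 13.33, 12.6, 11.82, 11.82, 11.35
The 2 values of 11.82 occupy positions 3–4 → average rank (3+4)/2 = 3.5.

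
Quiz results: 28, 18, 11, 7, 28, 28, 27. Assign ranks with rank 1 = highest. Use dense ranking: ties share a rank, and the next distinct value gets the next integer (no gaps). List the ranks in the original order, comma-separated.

Sorted (descending): 28, 28, 28, 27, 18, 11, 7
The 3 values of 28 share dense rank 1.
Remaining distinct values take the next consecutive integers.

1, 3, 4, 5, 1, 1, 2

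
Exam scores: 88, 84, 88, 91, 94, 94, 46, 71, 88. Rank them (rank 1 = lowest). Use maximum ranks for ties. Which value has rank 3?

84

Sorted (ascending): 46, 71, 84, 88, 88, 88, 91, 94, 94
The 3 values of 88 occupy positions 4–6 → each gets rank 6.
The 2 values of 94 occupy positions 8–9 → each gets rank 9.
Rank 3 → value 84.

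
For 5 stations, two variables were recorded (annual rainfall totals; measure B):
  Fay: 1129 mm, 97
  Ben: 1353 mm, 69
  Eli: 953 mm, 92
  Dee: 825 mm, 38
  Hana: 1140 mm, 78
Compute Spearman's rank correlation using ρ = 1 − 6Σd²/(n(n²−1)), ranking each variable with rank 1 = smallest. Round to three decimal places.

Ranks of variable 1: 3, 5, 2, 1, 4
Ranks of variable 2: 5, 2, 4, 1, 3
d = r₁ − r₂: -2, 3, -2, 0, 1
d²: 4, 9, 4, 0, 1; Σd² = 18
ρ = 1 − 6·18/(5·24) = 1 − 108/120 = 0.100

0.100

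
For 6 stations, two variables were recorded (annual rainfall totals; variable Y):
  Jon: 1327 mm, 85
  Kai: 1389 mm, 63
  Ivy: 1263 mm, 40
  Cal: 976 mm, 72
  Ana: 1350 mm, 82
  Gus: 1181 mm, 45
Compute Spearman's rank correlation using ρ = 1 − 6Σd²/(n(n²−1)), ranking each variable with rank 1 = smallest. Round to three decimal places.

0.257

Ranks of variable 1: 4, 6, 3, 1, 5, 2
Ranks of variable 2: 6, 3, 1, 4, 5, 2
d = r₁ − r₂: -2, 3, 2, -3, 0, 0
d²: 4, 9, 4, 9, 0, 0; Σd² = 26
ρ = 1 − 6·26/(6·35) = 1 − 156/210 = 0.257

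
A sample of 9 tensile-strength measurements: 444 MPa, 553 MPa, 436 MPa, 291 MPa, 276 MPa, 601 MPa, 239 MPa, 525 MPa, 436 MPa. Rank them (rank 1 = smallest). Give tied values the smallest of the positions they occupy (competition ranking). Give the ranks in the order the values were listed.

Sorted (ascending): 239, 276, 291, 436, 436, 444, 525, 553, 601
The 2 values of 436 occupy positions 4–5 → each gets rank 4.

6, 8, 4, 3, 2, 9, 1, 7, 4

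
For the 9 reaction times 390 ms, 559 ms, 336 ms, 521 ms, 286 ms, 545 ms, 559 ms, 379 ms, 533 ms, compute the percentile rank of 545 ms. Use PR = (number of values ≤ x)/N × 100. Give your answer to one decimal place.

N = 9.
Strictly below 545: 6. Equal to 545: 1.
PR = 7/9 × 100 = 77.8

77.8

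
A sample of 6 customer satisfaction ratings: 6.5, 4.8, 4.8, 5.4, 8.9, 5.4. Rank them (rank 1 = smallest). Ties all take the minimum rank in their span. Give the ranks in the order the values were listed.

Sorted (ascending): 4.8, 4.8, 5.4, 5.4, 6.5, 8.9
The 2 values of 4.8 occupy positions 1–2 → each gets rank 1.
The 2 values of 5.4 occupy positions 3–4 → each gets rank 3.

5, 1, 1, 3, 6, 3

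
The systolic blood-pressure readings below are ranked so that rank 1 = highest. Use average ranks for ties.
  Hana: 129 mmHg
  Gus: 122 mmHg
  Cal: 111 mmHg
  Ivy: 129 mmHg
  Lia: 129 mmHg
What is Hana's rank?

2

Sorted (descending): 129, 129, 129, 122, 111
The 3 values of 129 occupy positions 1–3 → average rank 2.
Hana has value 129 mmHg → rank 2.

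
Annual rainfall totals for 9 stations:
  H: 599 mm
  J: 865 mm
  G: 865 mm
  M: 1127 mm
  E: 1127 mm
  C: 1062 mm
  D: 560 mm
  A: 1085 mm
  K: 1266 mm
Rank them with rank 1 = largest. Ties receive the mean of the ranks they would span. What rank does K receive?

1

Sorted (descending): 1266, 1127, 1127, 1085, 1062, 865, 865, 599, 560
The 2 values of 1127 occupy positions 2–3 → average rank (2+3)/2 = 2.5.
The 2 values of 865 occupy positions 6–7 → average rank (6+7)/2 = 6.5.
K has value 1266 mm → rank 1.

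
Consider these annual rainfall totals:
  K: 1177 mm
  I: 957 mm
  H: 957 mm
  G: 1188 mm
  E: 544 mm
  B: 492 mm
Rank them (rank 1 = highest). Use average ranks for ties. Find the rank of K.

Sorted (descending): 1188, 1177, 957, 957, 544, 492
The 2 values of 957 occupy positions 3–4 → average rank (3+4)/2 = 3.5.
K has value 1177 mm → rank 2.

2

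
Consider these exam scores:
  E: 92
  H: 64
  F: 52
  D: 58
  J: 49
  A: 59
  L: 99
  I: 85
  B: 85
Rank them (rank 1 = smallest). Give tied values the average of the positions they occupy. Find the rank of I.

6.5

Sorted (ascending): 49, 52, 58, 59, 64, 85, 85, 92, 99
The 2 values of 85 occupy positions 6–7 → average rank (6+7)/2 = 6.5.
I has value 85 → rank 6.5.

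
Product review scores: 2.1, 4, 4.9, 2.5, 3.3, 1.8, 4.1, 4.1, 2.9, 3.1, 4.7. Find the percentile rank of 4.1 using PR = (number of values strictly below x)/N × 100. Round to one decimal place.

N = 11.
Strictly below 4.1: 7. Equal to 4.1: 2.
PR = 7/11 × 100 = 63.6

63.6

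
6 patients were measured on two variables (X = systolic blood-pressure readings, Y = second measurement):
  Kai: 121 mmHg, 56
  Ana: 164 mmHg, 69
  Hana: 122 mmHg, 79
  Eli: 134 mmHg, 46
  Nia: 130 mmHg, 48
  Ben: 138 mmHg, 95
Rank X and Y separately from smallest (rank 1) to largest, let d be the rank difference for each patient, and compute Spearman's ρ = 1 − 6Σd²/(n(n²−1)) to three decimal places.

Ranks of variable 1: 1, 6, 2, 4, 3, 5
Ranks of variable 2: 3, 4, 5, 1, 2, 6
d = r₁ − r₂: -2, 2, -3, 3, 1, -1
d²: 4, 4, 9, 9, 1, 1; Σd² = 28
ρ = 1 − 6·28/(6·35) = 1 − 168/210 = 0.200

0.200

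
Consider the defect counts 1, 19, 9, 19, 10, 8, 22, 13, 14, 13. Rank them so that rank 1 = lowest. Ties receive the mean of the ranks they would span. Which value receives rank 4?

10

Sorted (ascending): 1, 8, 9, 10, 13, 13, 14, 19, 19, 22
The 2 values of 13 occupy positions 5–6 → average rank (5+6)/2 = 5.5.
The 2 values of 19 occupy positions 8–9 → average rank (8+9)/2 = 8.5.
Rank 4 → value 10.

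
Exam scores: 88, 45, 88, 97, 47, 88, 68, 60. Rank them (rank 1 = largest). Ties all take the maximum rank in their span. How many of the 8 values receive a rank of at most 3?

1

Sorted (descending): 97, 88, 88, 88, 68, 60, 47, 45
The 3 values of 88 occupy positions 2–4 → each gets rank 4.
Ranks ≤ 3: {1} → 1 value.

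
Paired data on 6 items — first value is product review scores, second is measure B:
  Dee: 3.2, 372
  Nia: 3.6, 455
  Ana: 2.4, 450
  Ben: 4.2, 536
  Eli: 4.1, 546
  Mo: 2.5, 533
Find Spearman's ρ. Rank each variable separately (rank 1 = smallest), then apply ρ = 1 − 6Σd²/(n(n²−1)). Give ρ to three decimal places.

0.657

Ranks of variable 1: 3, 4, 1, 6, 5, 2
Ranks of variable 2: 1, 3, 2, 5, 6, 4
d = r₁ − r₂: 2, 1, -1, 1, -1, -2
d²: 4, 1, 1, 1, 1, 4; Σd² = 12
ρ = 1 − 6·12/(6·35) = 1 − 72/210 = 0.657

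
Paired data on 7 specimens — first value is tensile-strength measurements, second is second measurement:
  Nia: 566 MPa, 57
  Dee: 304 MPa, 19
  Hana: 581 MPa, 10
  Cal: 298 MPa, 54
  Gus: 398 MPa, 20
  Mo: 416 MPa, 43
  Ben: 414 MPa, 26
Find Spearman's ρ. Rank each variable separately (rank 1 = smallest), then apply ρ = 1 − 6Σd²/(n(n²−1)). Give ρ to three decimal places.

-0.107

Ranks of variable 1: 6, 2, 7, 1, 3, 5, 4
Ranks of variable 2: 7, 2, 1, 6, 3, 5, 4
d = r₁ − r₂: -1, 0, 6, -5, 0, 0, 0
d²: 1, 0, 36, 25, 0, 0, 0; Σd² = 62
ρ = 1 − 6·62/(7·48) = 1 − 372/336 = -0.107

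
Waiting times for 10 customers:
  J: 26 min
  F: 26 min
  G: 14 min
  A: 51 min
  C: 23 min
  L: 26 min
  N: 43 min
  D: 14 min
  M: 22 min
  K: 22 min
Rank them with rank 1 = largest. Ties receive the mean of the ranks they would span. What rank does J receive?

4

Sorted (descending): 51, 43, 26, 26, 26, 23, 22, 22, 14, 14
The 3 values of 26 occupy positions 3–5 → average rank 4.
The 2 values of 22 occupy positions 7–8 → average rank (7+8)/2 = 7.5.
The 2 values of 14 occupy positions 9–10 → average rank (9+10)/2 = 9.5.
J has value 26 min → rank 4.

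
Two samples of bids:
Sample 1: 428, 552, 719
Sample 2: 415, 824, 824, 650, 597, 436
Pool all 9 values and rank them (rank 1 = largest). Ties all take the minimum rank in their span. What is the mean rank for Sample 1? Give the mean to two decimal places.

Sorted (descending): 824, 824, 719, 650, 597, 552, 436, 428, 415
The 2 values of 824 occupy positions 1–2 → each gets rank 1.
Sample 1 values → pooled ranks: 428→8, 552→6, 719→3
Mean rank = (8 + 6 + 3) / 3 = 5.67

5.67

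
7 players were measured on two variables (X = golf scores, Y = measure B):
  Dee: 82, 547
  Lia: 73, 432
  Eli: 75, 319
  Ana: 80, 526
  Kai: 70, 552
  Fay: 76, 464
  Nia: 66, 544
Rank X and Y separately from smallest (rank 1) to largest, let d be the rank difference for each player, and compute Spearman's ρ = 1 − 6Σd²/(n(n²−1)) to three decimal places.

-0.071

Ranks of variable 1: 7, 3, 4, 6, 2, 5, 1
Ranks of variable 2: 6, 2, 1, 4, 7, 3, 5
d = r₁ − r₂: 1, 1, 3, 2, -5, 2, -4
d²: 1, 1, 9, 4, 25, 4, 16; Σd² = 60
ρ = 1 − 6·60/(7·48) = 1 − 360/336 = -0.071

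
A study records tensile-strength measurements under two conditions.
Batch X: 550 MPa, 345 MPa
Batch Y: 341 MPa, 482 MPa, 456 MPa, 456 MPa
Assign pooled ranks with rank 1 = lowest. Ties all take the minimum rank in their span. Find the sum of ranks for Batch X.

8

Sorted (ascending): 341, 345, 456, 456, 482, 550
The 2 values of 456 occupy positions 3–4 → each gets rank 3.
Batch X values → pooled ranks: 550→6, 345→2
Rank sum = 6 + 2 = 8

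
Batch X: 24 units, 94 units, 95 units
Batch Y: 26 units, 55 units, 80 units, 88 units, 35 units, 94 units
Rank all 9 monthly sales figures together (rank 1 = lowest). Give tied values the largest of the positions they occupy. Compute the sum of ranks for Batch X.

Sorted (ascending): 24, 26, 35, 55, 80, 88, 94, 94, 95
The 2 values of 94 occupy positions 7–8 → each gets rank 8.
Batch X values → pooled ranks: 24→1, 94→8, 95→9
Rank sum = 1 + 8 + 9 = 18

18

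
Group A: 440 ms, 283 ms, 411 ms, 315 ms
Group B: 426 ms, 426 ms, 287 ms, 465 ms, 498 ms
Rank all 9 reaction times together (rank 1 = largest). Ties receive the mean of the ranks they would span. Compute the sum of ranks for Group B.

20

Sorted (descending): 498, 465, 440, 426, 426, 411, 315, 287, 283
The 2 values of 426 occupy positions 4–5 → average rank (4+5)/2 = 4.5.
Group B values → pooled ranks: 426→4.5, 426→4.5, 287→8, 465→2, 498→1
Rank sum = 4.5 + 4.5 + 8 + 2 + 1 = 20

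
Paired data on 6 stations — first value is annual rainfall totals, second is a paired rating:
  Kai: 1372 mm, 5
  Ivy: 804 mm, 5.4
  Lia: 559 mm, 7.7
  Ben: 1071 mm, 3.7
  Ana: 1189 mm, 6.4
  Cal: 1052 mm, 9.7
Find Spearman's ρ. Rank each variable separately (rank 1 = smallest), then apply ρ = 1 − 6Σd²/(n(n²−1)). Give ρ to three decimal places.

-0.486

Ranks of variable 1: 6, 2, 1, 4, 5, 3
Ranks of variable 2: 2, 3, 5, 1, 4, 6
d = r₁ − r₂: 4, -1, -4, 3, 1, -3
d²: 16, 1, 16, 9, 1, 9; Σd² = 52
ρ = 1 − 6·52/(6·35) = 1 − 312/210 = -0.486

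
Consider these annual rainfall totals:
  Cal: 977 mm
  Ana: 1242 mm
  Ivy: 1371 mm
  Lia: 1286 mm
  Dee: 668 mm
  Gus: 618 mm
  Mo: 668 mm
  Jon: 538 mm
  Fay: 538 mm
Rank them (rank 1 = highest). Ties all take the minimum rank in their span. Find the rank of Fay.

8

Sorted (descending): 1371, 1286, 1242, 977, 668, 668, 618, 538, 538
The 2 values of 668 occupy positions 5–6 → each gets rank 5.
The 2 values of 538 occupy positions 8–9 → each gets rank 8.
Fay has value 538 mm → rank 8.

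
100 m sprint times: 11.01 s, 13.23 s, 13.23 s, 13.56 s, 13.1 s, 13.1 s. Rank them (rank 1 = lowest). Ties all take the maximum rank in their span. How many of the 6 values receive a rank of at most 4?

Sorted (ascending): 11.01, 13.1, 13.1, 13.23, 13.23, 13.56
The 2 values of 13.1 occupy positions 2–3 → each gets rank 3.
The 2 values of 13.23 occupy positions 4–5 → each gets rank 5.
Ranks ≤ 4: {1, 3, 3} → 3 values.

3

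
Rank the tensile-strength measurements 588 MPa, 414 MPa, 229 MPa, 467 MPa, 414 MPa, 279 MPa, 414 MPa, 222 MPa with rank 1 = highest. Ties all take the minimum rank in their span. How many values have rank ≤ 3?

Sorted (descending): 588, 467, 414, 414, 414, 279, 229, 222
The 3 values of 414 occupy positions 3–5 → each gets rank 3.
Ranks ≤ 3: {1, 2, 3, 3, 3} → 5 values.

5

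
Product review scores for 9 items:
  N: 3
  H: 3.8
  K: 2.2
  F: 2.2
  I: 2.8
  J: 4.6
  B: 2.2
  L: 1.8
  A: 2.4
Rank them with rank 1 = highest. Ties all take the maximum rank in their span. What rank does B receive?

8

Sorted (descending): 4.6, 3.8, 3, 2.8, 2.4, 2.2, 2.2, 2.2, 1.8
The 3 values of 2.2 occupy positions 6–8 → each gets rank 8.
B has value 2.2 → rank 8.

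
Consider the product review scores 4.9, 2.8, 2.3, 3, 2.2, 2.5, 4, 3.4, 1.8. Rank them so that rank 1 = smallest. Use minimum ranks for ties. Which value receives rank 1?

Sorted (ascending): 1.8, 2.2, 2.3, 2.5, 2.8, 3, 3.4, 4, 4.9
No ties — each value takes its position as its rank.
Rank 1 → value 1.8.

1.8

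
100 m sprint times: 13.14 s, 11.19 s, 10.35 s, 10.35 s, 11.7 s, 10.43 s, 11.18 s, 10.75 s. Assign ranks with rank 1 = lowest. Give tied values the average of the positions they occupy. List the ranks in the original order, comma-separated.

8, 6, 1.5, 1.5, 7, 3, 5, 4

Sorted (ascending): 10.35, 10.35, 10.43, 10.75, 11.18, 11.19, 11.7, 13.14
The 2 values of 10.35 occupy positions 1–2 → average rank (1+2)/2 = 1.5.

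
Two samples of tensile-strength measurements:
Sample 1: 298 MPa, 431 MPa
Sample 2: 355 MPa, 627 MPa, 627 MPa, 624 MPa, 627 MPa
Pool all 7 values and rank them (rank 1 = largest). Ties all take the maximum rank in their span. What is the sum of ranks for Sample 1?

12

Sorted (descending): 627, 627, 627, 624, 431, 355, 298
The 3 values of 627 occupy positions 1–3 → each gets rank 3.
Sample 1 values → pooled ranks: 298→7, 431→5
Rank sum = 7 + 5 = 12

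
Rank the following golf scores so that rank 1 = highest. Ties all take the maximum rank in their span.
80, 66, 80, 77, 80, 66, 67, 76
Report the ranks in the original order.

Sorted (descending): 80, 80, 80, 77, 76, 67, 66, 66
The 3 values of 80 occupy positions 1–3 → each gets rank 3.
The 2 values of 66 occupy positions 7–8 → each gets rank 8.

3, 8, 3, 4, 3, 8, 6, 5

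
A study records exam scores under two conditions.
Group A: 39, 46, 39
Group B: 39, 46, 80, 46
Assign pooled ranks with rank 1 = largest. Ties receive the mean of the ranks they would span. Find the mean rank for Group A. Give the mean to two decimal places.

5.00

Sorted (descending): 80, 46, 46, 46, 39, 39, 39
The 3 values of 46 occupy positions 2–4 → average rank 3.
The 3 values of 39 occupy positions 5–7 → average rank 6.
Group A values → pooled ranks: 39→6, 46→3, 39→6
Mean rank = (6 + 3 + 6) / 3 = 5.00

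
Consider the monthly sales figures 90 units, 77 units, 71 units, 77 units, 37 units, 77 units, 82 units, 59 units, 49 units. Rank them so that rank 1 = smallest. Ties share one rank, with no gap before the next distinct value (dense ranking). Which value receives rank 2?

Sorted (ascending): 37, 49, 59, 71, 77, 77, 77, 82, 90
The 3 values of 77 share dense rank 5.
Remaining distinct values take the next consecutive integers.
Rank 2 → value 49.

49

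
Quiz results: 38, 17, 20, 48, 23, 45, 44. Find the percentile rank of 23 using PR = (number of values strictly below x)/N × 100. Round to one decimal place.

28.6

N = 7.
Strictly below 23: 2. Equal to 23: 1.
PR = 2/7 × 100 = 28.6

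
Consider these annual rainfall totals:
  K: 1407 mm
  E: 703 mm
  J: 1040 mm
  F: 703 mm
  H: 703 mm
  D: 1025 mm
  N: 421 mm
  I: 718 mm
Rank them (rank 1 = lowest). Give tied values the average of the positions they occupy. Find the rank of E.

Sorted (ascending): 421, 703, 703, 703, 718, 1025, 1040, 1407
The 3 values of 703 occupy positions 2–4 → average rank 3.
E has value 703 mm → rank 3.

3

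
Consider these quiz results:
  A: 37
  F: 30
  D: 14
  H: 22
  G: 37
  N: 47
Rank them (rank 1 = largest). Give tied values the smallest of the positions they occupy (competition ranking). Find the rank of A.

2

Sorted (descending): 47, 37, 37, 30, 22, 14
The 2 values of 37 occupy positions 2–3 → each gets rank 2.
A has value 37 → rank 2.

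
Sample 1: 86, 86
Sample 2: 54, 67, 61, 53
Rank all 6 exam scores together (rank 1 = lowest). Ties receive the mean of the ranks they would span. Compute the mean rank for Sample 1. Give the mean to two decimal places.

Sorted (ascending): 53, 54, 61, 67, 86, 86
The 2 values of 86 occupy positions 5–6 → average rank (5+6)/2 = 5.5.
Sample 1 values → pooled ranks: 86→5.5, 86→5.5
Mean rank = (5.5 + 5.5) / 2 = 5.50

5.50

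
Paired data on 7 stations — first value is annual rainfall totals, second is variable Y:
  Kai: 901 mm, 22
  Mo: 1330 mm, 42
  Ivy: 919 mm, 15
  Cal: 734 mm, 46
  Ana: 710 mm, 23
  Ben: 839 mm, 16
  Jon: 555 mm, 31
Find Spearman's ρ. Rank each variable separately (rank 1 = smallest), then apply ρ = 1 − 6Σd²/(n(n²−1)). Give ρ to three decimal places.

Ranks of variable 1: 5, 7, 6, 3, 2, 4, 1
Ranks of variable 2: 3, 6, 1, 7, 4, 2, 5
d = r₁ − r₂: 2, 1, 5, -4, -2, 2, -4
d²: 4, 1, 25, 16, 4, 4, 16; Σd² = 70
ρ = 1 − 6·70/(7·48) = 1 − 420/336 = -0.250

-0.250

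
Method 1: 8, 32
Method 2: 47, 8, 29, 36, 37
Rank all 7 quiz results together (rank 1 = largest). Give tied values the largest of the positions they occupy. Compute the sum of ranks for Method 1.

Sorted (descending): 47, 37, 36, 32, 29, 8, 8
The 2 values of 8 occupy positions 6–7 → each gets rank 7.
Method 1 values → pooled ranks: 8→7, 32→4
Rank sum = 7 + 4 = 11

11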